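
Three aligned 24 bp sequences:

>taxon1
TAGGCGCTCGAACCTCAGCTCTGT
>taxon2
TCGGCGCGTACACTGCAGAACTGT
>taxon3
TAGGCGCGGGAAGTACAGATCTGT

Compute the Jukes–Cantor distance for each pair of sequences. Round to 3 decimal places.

d(taxon1,taxon2) = 0.520, d(taxon1,taxon3) = 0.304, d(taxon2,taxon3) = 0.369

taxon1–taxon2: 9/24 sites differ → p = 0.375, d = −0.75 ln(1 − 0.5) = 0.519860 ≈ 0.520.
taxon1–taxon3: 6/24 sites differ → p = 0.25, d = −0.75 ln(1 − 0.333333) = 0.304098 ≈ 0.304.
taxon2–taxon3: 7/24 sites differ → p ≈ 0.291667, d = −0.75 ln(1 − 0.388889) = 0.369358 ≈ 0.369.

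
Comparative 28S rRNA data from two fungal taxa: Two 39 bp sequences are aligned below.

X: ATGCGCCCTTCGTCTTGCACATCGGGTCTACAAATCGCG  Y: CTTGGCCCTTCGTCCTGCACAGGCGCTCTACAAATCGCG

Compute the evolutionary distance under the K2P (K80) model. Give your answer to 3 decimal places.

Of 39 sites, 1 differences are transitions and 7 are transversions, so P = 1/39 ≈ 0.025641 and Q = 7/39 ≈ 0.179487.
Under the Kimura two-parameter model, d = −½ ln(1 − 2P − Q) − ¼ ln(1 − 2Q).
1 − 2P − Q = 0.769231, giving −½ ln(0.769231) = 0.131182.
1 − 2Q = 0.641026, giving −¼ ln(0.641026) = 0.111171.
d = 0.131182 + 0.111171 = 0.242353.

0.242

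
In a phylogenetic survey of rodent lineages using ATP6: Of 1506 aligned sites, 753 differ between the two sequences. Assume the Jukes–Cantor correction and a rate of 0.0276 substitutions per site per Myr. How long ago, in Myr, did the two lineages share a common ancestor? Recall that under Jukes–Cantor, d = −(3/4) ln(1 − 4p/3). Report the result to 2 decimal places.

14.93

p = 753/1506 = 0.5.
d = −(3/4) ln(1 − 4p/3) = −0.75 ln(1 − 0.666667) = −0.75 ln(0.333333)
  = −0.75 × (-1.098613) = 0.823960 substitutions/site.
Under a molecular clock d = 2μt, so t = d/(2μ) = 0.823960 / (2 × 0.0276) = 14.93 Myr.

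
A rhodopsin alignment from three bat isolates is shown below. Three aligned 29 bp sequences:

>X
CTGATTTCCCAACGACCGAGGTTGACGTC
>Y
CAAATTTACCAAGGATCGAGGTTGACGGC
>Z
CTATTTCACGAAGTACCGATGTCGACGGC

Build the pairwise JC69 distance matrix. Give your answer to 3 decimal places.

X–Y: 6/29 sites differ → p ≈ 0.206897, d = −0.75 ln(1 − 0.275863) = 0.242081 ≈ 0.242.
X–Z: 10/29 sites differ → p ≈ 0.344828, d = −0.75 ln(1 − 0.459771) = 0.461822 ≈ 0.462.
Y–Z: 8/29 sites differ → p ≈ 0.275862, d = −0.75 ln(1 − 0.367816) = 0.343931 ≈ 0.344.

d(X,Y) = 0.242, d(X,Z) = 0.462, d(Y,Z) = 0.344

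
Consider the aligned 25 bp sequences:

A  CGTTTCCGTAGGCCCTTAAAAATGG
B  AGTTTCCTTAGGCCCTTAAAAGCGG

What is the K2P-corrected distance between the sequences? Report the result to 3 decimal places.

Of 25 sites, 2 differences are transitions and 2 are transversions, so P = 2/25 = 0.08 and Q = 2/25 = 0.08.
Under the Kimura two-parameter model, d = −½ ln(1 − 2P − Q) − ¼ ln(1 − 2Q).
1 − 2P − Q = 0.76, giving −½ ln(0.76) = 0.137218.
1 − 2Q = 0.84, giving −¼ ln(0.84) = 0.043588.
d = 0.137218 + 0.043588 = 0.180806.

0.181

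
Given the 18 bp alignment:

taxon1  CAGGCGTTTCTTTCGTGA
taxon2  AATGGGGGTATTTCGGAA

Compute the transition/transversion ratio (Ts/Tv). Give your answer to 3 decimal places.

0.143

Transitions are A↔G and C↔T; transversions are all other mismatches.
Transitions: 1. Transversions: 7.
R = 1/7 = 0.142857… ≈ 0.143 (to 3 d.p.).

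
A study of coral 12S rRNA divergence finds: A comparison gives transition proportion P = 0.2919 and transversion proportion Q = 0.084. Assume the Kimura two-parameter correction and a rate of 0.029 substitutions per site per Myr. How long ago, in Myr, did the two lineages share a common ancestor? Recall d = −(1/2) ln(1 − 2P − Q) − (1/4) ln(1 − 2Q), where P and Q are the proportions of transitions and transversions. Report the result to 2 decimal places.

Under the Kimura two-parameter model, d = −½ ln(1 − 2P − Q) − ¼ ln(1 − 2Q).
1 − 2P − Q = 0.3322, giving −½ ln(0.3322) = 0.551009.
1 − 2Q = 0.832, giving −¼ ln(0.832) = 0.045981.
d = 0.551009 + 0.045981 = 0.596990.
Under a molecular clock d = 2μt, so t = d/(2μ) = 0.596990 / (2 × 0.029) = 10.29 Myr.

10.29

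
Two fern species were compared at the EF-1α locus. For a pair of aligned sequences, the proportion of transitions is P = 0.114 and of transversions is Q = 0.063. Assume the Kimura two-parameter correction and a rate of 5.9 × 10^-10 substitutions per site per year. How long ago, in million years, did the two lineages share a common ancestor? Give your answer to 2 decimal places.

174.25

Under the Kimura two-parameter model, d = −½ ln(1 − 2P − Q) − ¼ ln(1 − 2Q).
1 − 2P − Q = 0.709, giving −½ ln(0.709) = 0.171950.
1 − 2Q = 0.874, giving −¼ ln(0.874) = 0.033669.
d = 0.171950 + 0.033669 = 0.205619.
Under a molecular clock d = 2μt, so t = d/(2μ) = 0.205619 / (2 × 5.9 × 10^-10) = 174.25 million years.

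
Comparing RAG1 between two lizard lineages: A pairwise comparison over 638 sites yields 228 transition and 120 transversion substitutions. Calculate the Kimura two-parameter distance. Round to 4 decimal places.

1.2836

P = 228/638 ≈ 0.357367 and Q = 120/638 ≈ 0.188088.
Under the Kimura two-parameter model, d = −½ ln(1 − 2P − Q) − ¼ ln(1 − 2Q).
1 − 2P − Q = 0.097178, giving −½ ln(0.097178) = 1.165605.
1 − 2Q = 0.623824, giving −¼ ln(0.623824) = 0.117972.
d = 1.165605 + 0.117972 = 1.283577.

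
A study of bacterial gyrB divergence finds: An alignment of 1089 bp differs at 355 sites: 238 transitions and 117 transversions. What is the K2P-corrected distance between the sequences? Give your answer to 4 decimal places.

P = 238/1089 ≈ 0.218549 and Q = 117/1089 ≈ 0.107438.
Under the Kimura two-parameter model, d = −½ ln(1 − 2P − Q) − ¼ ln(1 − 2Q).
1 − 2P − Q = 0.455464, giving −½ ln(0.455464) = 0.393219.
1 − 2Q = 0.785124, giving −¼ ln(0.785124) = 0.060478.
d = 0.393219 + 0.060478 = 0.453697.

0.4537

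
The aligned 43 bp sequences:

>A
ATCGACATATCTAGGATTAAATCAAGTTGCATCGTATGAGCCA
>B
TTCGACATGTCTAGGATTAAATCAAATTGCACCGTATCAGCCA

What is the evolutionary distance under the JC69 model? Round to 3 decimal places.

0.126

The sequences differ at 5 of 43 sites (1, 9, 26, 32, 38), so p = 5/43 ≈ 0.116279.
d = −(3/4) ln(1 − 4p/3) = −0.75 ln(1 − 0.155039) = −0.75 ln(0.844961)
  = −0.75 × (-0.168465) = 0.126349 substitutions/site.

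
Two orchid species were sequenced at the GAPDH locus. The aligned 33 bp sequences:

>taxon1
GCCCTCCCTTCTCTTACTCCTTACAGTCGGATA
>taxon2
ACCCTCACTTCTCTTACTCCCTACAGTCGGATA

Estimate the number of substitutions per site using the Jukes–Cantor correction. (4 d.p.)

The sequences differ at 3 of 33 sites (1, 7, 21), so p = 3/33 ≈ 0.090909.
d = −(3/4) ln(1 − 4p/3) = −0.75 ln(1 − 0.121212) = −0.75 ln(0.878788)
  = −0.75 × (-0.129212) = 0.096909 substitutions/site.

0.0969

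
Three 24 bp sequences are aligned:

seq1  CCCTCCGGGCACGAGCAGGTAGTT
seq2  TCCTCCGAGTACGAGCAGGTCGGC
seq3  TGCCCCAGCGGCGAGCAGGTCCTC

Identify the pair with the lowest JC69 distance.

seq1–seq2: 6/24 differ, p = 0.250, d = 0.304.
seq1–seq3: 10/24 differ, p = 0.417, d = 0.608.
seq2–seq3: 9/24 differ, p = 0.375, d = 0.520.
The smallest distance is between seq1 and seq2.

seq1 and seq2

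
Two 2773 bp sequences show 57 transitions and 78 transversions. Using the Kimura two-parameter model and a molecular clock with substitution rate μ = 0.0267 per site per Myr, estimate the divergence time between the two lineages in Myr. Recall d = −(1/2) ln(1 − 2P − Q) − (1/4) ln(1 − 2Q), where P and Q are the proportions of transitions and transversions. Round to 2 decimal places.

P = 57/2773 ≈ 0.020555 and Q = 78/2773 ≈ 0.028128.
Under the Kimura two-parameter model, d = −½ ln(1 − 2P − Q) − ¼ ln(1 − 2Q).
1 − 2P − Q = 0.930762, giving −½ ln(0.930762) = 0.035876.
1 − 2Q = 0.943744, giving −¼ ln(0.943744) = 0.014475.
d = 0.035876 + 0.014475 = 0.050351.
Under a molecular clock d = 2μt, so t = d/(2μ) = 0.050351 / (2 × 0.0267) = 0.94 Myr.

0.94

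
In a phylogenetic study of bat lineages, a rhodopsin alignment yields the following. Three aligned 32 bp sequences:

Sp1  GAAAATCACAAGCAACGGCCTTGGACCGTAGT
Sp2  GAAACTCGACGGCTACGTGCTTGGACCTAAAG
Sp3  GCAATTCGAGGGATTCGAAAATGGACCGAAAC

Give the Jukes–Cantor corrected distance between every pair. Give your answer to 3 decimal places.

d(Sp1,Sp2) = 0.520, d(Sp1,Sp3) = 0.824, d(Sp2,Sp3) = 0.460

Sp1–Sp2: 12/32 sites differ → p = 0.375, d = −0.75 ln(1 − 0.5) = 0.519860 ≈ 0.520.
Sp1–Sp3: 16/32 sites differ → p = 0.5, d = −0.75 ln(1 − 0.666667) = 0.823960 ≈ 0.824.
Sp2–Sp3: 11/32 sites differ → p = 0.34375, d = −0.75 ln(1 − 0.458333) = 0.459828 ≈ 0.460.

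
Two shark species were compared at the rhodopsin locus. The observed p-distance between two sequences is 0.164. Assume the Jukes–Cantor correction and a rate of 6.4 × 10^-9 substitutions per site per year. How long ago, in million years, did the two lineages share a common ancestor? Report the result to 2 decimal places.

d = −(3/4) ln(1 − 4p/3) = −0.75 ln(1 − 0.218667) = −0.75 ln(0.781333)
  = −0.75 × (-0.246754) = 0.185066 substitutions/site.
Under a molecular clock d = 2μt, so t = d/(2μ) = 0.185066 / (2 × 6.4 × 10^-9) = 14.46 million years.

14.46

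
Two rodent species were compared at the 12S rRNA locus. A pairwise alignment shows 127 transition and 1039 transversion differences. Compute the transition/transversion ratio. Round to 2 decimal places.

0.12

R = 127/1039 = 0.122232… ≈ 0.12 (to 2 d.p.).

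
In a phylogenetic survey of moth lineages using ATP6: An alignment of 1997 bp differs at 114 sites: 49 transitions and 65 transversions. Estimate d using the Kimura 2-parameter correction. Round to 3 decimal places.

P = 49/1997 ≈ 0.024537 and Q = 65/1997 ≈ 0.032549.
Under the Kimura two-parameter model, d = −½ ln(1 − 2P − Q) − ¼ ln(1 − 2Q).
1 − 2P − Q = 0.918377, giving −½ ln(0.918377) = 0.042574.
1 − 2Q = 0.934902, giving −¼ ln(0.934902) = 0.016828.
d = 0.042574 + 0.016828 = 0.059402.

0.059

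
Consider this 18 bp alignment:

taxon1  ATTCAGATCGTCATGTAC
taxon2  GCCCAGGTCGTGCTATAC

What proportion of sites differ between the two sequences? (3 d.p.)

0.389

The sequences differ at 7 of 18 positions (sites 1, 2, 3, 7, 12, 13, 15).
p = 7/18 = 0.388888… ≈ 0.389 (to 3 d.p.).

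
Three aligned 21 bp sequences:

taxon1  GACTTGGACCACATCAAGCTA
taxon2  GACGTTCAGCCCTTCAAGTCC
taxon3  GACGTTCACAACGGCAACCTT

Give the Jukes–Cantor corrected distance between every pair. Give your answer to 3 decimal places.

taxon1–taxon2: 9/21 sites differ → p ≈ 0.428571, d = −0.75 ln(1 − 0.571428) = 0.635472 ≈ 0.635.
taxon1–taxon3: 8/21 sites differ → p ≈ 0.380952, d = −0.75 ln(1 − 0.507936) = 0.531860 ≈ 0.532.
taxon2–taxon3: 9/21 sites differ → p ≈ 0.428571, d = −0.75 ln(1 − 0.571428) = 0.635472 ≈ 0.635.

d(taxon1,taxon2) = 0.635, d(taxon1,taxon3) = 0.532, d(taxon2,taxon3) = 0.635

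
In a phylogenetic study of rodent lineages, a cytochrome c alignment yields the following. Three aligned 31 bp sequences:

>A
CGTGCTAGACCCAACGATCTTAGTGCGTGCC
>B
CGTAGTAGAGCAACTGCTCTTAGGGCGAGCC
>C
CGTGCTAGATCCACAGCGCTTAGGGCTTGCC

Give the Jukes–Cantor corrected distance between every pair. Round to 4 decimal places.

d(A,B) = 0.3672, d(A,C) = 0.2687, d(B,C) = 0.3163

A–B: 9/31 sites differ → p ≈ 0.290323, d = −0.75 ln(1 − 0.387097) = 0.367161 ≈ 0.3672.
A–C: 7/31 sites differ → p ≈ 0.225806, d = −0.75 ln(1 − 0.301075) = 0.268659 ≈ 0.2687.
B–C: 8/31 sites differ → p ≈ 0.258065, d = −0.75 ln(1 − 0.344087) = 0.316295 ≈ 0.3163.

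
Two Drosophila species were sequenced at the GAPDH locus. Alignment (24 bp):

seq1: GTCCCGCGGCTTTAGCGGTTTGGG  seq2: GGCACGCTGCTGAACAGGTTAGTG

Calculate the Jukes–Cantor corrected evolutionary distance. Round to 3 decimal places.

The sequences differ at 9 of 24 sites (2, 4, 8, 12, 13, 15, 16, 21, 23), so p = 9/24 = 0.375.
d = −(3/4) ln(1 − 4p/3) = −0.75 ln(1 − 0.5) = −0.75 ln(0.5)
  = −0.75 × (-0.693147) = 0.519860 substitutions/site.

0.520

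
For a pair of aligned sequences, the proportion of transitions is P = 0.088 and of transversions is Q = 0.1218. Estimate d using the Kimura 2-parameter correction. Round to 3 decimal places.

0.247

Under the Kimura two-parameter model, d = −½ ln(1 − 2P − Q) − ¼ ln(1 − 2Q).
1 − 2P − Q = 0.7022, giving −½ ln(0.7022) = 0.176769.
1 − 2Q = 0.7564, giving −¼ ln(0.7564) = 0.069796.
d = 0.176769 + 0.069796 = 0.246565.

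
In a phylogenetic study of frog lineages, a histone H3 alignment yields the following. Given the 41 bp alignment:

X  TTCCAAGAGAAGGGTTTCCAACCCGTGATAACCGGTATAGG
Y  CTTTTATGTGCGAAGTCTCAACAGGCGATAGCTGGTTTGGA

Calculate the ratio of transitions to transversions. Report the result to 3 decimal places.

Transitions are A↔G and C↔T; transversions are all other mismatches.
Transitions: 14. Transversions: 8.
R = 14/8 = 1.750.

1.750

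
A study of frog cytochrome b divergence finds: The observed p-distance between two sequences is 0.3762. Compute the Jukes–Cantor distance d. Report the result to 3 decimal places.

0.522

d = −(3/4) ln(1 − 4p/3) = −0.75 ln(1 − 0.5016) = −0.75 ln(0.4984)
  = −0.75 × (-0.696352) = 0.522264 substitutions/site.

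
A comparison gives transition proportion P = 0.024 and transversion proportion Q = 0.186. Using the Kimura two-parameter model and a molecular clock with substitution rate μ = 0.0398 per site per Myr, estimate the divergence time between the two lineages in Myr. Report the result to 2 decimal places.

3.14

Under the Kimura two-parameter model, d = −½ ln(1 − 2P − Q) − ¼ ln(1 − 2Q).
1 − 2P − Q = 0.766, giving −½ ln(0.766) = 0.133287.
1 − 2Q = 0.628, giving −¼ ln(0.628) = 0.116304.
d = 0.133287 + 0.116304 = 0.249591.
Under a molecular clock d = 2μt, so t = d/(2μ) = 0.249591 / (2 × 0.0398) = 3.14 Myr.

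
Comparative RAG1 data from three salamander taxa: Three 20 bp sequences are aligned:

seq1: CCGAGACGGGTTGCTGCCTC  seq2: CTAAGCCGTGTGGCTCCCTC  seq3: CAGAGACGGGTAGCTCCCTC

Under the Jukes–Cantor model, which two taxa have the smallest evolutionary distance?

seq1 and seq3

seq1–seq2: 6/20 differ, p = 0.300, d = 0.383.
seq1–seq3: 3/20 differ, p = 0.150, d = 0.167.
seq2–seq3: 5/20 differ, p = 0.250, d = 0.304.
The smallest distance is between seq1 and seq3.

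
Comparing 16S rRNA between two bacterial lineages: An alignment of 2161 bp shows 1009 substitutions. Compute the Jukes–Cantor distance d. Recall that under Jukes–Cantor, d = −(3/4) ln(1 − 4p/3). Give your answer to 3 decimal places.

0.731

p = 1009/2161 ≈ 0.466913.
d = −(3/4) ln(1 − 4p/3) = −0.75 ln(1 − 0.622551) = −0.75 ln(0.377449)
  = −0.75 × (-0.974320) = 0.730740 substitutions/site.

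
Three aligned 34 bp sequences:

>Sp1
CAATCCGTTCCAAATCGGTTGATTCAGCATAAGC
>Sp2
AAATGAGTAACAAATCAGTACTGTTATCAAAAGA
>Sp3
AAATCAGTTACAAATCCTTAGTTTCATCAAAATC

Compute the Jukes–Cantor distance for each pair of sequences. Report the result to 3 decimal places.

d(Sp1,Sp2) = 0.597, d(Sp1,Sp3) = 0.373, d(Sp2,Sp3) = 0.326

Sp1–Sp2: 14/34 sites differ → p ≈ 0.411765, d = −0.75 ln(1 − 0.54902) = 0.597249 ≈ 0.597.
Sp1–Sp3: 10/34 sites differ → p ≈ 0.294118, d = −0.75 ln(1 − 0.392157) = 0.373379 ≈ 0.373.
Sp2–Sp3: 9/34 sites differ → p ≈ 0.264706, d = −0.75 ln(1 − 0.352941) = 0.326488 ≈ 0.326.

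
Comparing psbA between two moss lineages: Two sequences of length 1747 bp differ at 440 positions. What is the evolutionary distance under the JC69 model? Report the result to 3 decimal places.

0.307

p = 440/1747 ≈ 0.25186.
d = −(3/4) ln(1 − 4p/3) = −0.75 ln(1 − 0.335813) = −0.75 ln(0.664187)
  = −0.75 × (-0.409192) = 0.306894 substitutions/site.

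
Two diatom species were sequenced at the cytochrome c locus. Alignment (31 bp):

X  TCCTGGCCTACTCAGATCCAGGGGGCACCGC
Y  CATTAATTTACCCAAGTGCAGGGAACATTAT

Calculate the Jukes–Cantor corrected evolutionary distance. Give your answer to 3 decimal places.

0.985

The sequences differ at 17 of 31 sites, so p = 17/31 ≈ 0.548387.
d = −(3/4) ln(1 − 4p/3) = −0.75 ln(1 − 0.731183) = −0.75 ln(0.268817)
  = −0.75 × (-1.313724) = 0.985293 substitutions/site.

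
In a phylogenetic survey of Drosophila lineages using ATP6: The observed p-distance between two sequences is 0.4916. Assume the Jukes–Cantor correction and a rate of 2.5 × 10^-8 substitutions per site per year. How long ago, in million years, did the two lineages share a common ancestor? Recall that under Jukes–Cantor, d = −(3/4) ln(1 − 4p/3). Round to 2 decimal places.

15.98

d = −(3/4) ln(1 − 4p/3) = −0.75 ln(1 − 0.655467) = −0.75 ln(0.344533)
  = −0.75 × (-1.065565) = 0.799174 substitutions/site.
Under a molecular clock d = 2μt, so t = d/(2μ) = 0.799174 / (2 × 2.5 × 10^-8) = 15.98 million years.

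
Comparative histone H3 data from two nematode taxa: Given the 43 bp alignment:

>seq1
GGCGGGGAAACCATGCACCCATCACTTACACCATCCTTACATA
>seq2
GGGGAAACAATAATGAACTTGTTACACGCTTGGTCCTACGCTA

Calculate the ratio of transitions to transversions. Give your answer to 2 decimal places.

1.09

Transitions are A↔G and C↔T; transversions are all other mismatches.
Transitions: 12. Transversions: 11.
R = 12/11 = 1.090909… ≈ 1.09 (to 2 d.p.).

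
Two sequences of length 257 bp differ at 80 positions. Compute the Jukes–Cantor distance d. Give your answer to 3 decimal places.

p = 80/257 ≈ 0.311284.
d = −(3/4) ln(1 − 4p/3) = −0.75 ln(1 − 0.415045) = −0.75 ln(0.584955)
  = −0.75 × (-0.536220) = 0.402165 substitutions/site.

0.402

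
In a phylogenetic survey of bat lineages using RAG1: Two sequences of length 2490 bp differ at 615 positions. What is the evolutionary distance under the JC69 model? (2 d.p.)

0.30

p = 615/2490 ≈ 0.246988.
d = −(3/4) ln(1 − 4p/3) = −0.75 ln(1 − 0.329317) = −0.75 ln(0.670683)
  = −0.75 × (-0.399459) = 0.299594 substitutions/site.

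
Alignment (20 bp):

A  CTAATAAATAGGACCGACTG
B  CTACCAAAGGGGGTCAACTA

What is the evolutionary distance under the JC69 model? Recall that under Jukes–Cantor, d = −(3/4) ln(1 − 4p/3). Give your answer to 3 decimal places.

0.572

The sequences differ at 8 of 20 sites (4, 5, 9, 10, 13, 14, 16, 20), so p = 8/20 = 0.4.
d = −(3/4) ln(1 − 4p/3) = −0.75 ln(1 − 0.533333) = −0.75 ln(0.466667)
  = −0.75 × (-0.762139) = 0.571604 substitutions/site.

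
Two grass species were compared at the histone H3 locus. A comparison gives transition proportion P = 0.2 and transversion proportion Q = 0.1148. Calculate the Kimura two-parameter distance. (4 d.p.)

Under the Kimura two-parameter model, d = −½ ln(1 − 2P − Q) − ¼ ln(1 − 2Q).
1 − 2P − Q = 0.4852, giving −½ ln(0.4852) = 0.361597.
1 − 2Q = 0.7704, giving −¼ ln(0.7704) = 0.065211.
d = 0.361597 + 0.065211 = 0.426808.

0.4268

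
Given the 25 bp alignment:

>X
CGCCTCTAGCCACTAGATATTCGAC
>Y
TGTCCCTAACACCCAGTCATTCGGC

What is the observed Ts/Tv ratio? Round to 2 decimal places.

Transitions are A↔G and C↔T; transversions are all other mismatches.
Transitions: 7. Transversions: 3.
R = 7/3 = 2.333333… ≈ 2.33 (to 2 d.p.).

2.33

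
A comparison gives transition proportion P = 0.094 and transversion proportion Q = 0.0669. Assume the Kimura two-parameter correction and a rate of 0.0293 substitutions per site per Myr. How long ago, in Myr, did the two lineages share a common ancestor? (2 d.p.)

3.12

Under the Kimura two-parameter model, d = −½ ln(1 − 2P − Q) − ¼ ln(1 − 2Q).
1 − 2P − Q = 0.7451, giving −½ ln(0.7451) = 0.147118.
1 − 2Q = 0.8662, giving −¼ ln(0.8662) = 0.035910.
d = 0.147118 + 0.035910 = 0.183028.
Under a molecular clock d = 2μt, so t = d/(2μ) = 0.183028 / (2 × 0.0293) = 3.12 Myr.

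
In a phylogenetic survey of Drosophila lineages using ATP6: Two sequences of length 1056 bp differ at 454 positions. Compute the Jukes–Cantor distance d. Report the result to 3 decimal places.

p = 454/1056 ≈ 0.429924.
d = −(3/4) ln(1 − 4p/3) = −0.75 ln(1 − 0.573232) = −0.75 ln(0.426768)
  = −0.75 × (-0.851515) = 0.638636 substitutions/site.

0.639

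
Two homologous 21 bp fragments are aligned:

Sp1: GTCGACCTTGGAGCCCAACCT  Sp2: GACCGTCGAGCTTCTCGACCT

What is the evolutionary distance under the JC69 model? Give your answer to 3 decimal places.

0.899

The sequences differ at 11 of 21 sites, so p = 11/21 ≈ 0.52381.
d = −(3/4) ln(1 − 4p/3) = −0.75 ln(1 − 0.698413) = −0.75 ln(0.301587)
  = −0.75 × (-1.198697) = 0.899023 substitutions/site.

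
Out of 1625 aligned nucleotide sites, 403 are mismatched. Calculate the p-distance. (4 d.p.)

0.2480

p = 403/1625 = 0.2480.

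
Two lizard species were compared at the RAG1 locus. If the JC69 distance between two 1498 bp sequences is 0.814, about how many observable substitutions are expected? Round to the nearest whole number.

Invert JC69: p = (3/4)(1 − e^(−4d/3)) = 0.75 × (1 − e^(-1.085333)) = 0.75 × (1 − 0.337789) = 0.496658.
Expected differing sites = pL ≈ 0.496658 × 1498 = 743.993684 ≈ 744.

744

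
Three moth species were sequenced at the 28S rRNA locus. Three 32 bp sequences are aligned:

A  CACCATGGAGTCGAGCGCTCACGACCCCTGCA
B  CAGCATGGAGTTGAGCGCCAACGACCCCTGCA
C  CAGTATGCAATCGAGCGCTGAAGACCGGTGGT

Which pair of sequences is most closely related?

A and B

A–B: 4/32 differ, p = 0.125, d = 0.137.
A–C: 10/32 differ, p = 0.313, d = 0.404.
B–C: 11/32 differ, p = 0.344, d = 0.460.
The smallest distance is between A and B.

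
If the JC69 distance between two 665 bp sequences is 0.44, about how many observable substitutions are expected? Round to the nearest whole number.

221

Invert JC69: p = (3/4)(1 − e^(−4d/3)) = 0.75 × (1 − e^(-0.586667)) = 0.75 × (1 − 0.556178) = 0.332867.
Expected differing sites = pL ≈ 0.332867 × 665 = 221.356555 ≈ 221.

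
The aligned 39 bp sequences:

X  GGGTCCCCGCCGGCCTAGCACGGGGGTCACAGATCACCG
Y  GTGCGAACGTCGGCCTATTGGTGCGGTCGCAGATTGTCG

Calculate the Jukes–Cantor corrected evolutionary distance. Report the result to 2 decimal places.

0.59

The sequences differ at 16 of 39 sites, so p = 16/39 ≈ 0.410256.
d = −(3/4) ln(1 − 4p/3) = −0.75 ln(1 − 0.547008) = −0.75 ln(0.452992)
  = −0.75 × (-0.791881) = 0.593911 substitutions/site.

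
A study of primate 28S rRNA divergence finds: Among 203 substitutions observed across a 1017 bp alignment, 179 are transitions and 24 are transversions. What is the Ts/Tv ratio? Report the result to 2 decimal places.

R = 179/24 = 7.458333… ≈ 7.46 (to 2 d.p.).

7.46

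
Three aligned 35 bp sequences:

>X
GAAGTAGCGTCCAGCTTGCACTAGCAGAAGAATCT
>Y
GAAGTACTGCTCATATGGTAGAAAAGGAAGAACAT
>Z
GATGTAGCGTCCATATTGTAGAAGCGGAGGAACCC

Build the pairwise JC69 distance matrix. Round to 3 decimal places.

X–Y: 15/35 sites differ → p ≈ 0.428571, d = −0.75 ln(1 − 0.571428) = 0.635472 ≈ 0.635.
X–Z: 10/35 sites differ → p ≈ 0.285714, d = −0.75 ln(1 − 0.380952) = 0.359679 ≈ 0.360.
Y–Z: 11/35 sites differ → p ≈ 0.314286, d = −0.75 ln(1 − 0.419048) = 0.407315 ≈ 0.407.

d(X,Y) = 0.635, d(X,Z) = 0.360, d(Y,Z) = 0.407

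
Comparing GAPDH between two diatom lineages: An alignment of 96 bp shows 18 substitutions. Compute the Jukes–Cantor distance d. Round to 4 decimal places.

0.2158

p = 18/96 = 0.1875.
d = −(3/4) ln(1 − 4p/3) = −0.75 ln(1 − 0.25) = −0.75 ln(0.75)
  = −0.75 × (-0.287682) = 0.215762 substitutions/site.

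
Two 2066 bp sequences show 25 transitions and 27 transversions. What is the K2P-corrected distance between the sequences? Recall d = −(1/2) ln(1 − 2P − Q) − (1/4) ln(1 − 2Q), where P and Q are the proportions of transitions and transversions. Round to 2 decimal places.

0.03

P = 25/2066 ≈ 0.012101 and Q = 27/2066 ≈ 0.013069.
Under the Kimura two-parameter model, d = −½ ln(1 − 2P − Q) − ¼ ln(1 − 2Q).
1 − 2P − Q = 0.962729, giving −½ ln(0.962729) = 0.018992.
1 − 2Q = 0.973862, giving −¼ ln(0.973862) = 0.006621.
d = 0.018992 + 0.006621 = 0.025613.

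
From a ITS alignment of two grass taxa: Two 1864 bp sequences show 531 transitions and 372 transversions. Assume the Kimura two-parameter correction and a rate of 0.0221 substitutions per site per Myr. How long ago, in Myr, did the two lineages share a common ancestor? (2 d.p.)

19.47

P = 531/1864 ≈ 0.284871 and Q = 372/1864 ≈ 0.199571.
Under the Kimura two-parameter model, d = −½ ln(1 − 2P − Q) − ¼ ln(1 − 2Q).
1 − 2P − Q = 0.230687, giving −½ ln(0.230687) = 0.733347.
1 − 2Q = 0.600858, giving −¼ ln(0.600858) = 0.127349.
d = 0.733347 + 0.127349 = 0.860696.
Under a molecular clock d = 2μt, so t = d/(2μ) = 0.860696 / (2 × 0.0221) = 19.47 Myr.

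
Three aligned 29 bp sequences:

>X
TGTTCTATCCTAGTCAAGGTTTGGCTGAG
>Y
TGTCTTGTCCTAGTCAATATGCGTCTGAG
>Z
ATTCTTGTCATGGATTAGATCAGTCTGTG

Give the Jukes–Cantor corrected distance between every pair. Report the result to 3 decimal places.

d(X,Y) = 0.344, d(X,Z) = 0.878, d(Y,Z) = 0.529

X–Y: 8/29 sites differ → p ≈ 0.275862, d = −0.75 ln(1 − 0.367816) = 0.343931 ≈ 0.344.
X–Z: 15/29 sites differ → p ≈ 0.517241, d = −0.75 ln(1 − 0.689655) = 0.877553 ≈ 0.878.
Y–Z: 11/29 sites differ → p ≈ 0.37931, d = −0.75 ln(1 − 0.505747) = 0.528531 ≈ 0.529.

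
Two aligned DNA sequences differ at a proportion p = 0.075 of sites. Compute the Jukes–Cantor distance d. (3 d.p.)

d = −(3/4) ln(1 − 4p/3) = −0.75 ln(1 − 0.1) = −0.75 ln(0.9)
  = −0.75 × (-0.105361) = 0.079021 substitutions/site.

0.079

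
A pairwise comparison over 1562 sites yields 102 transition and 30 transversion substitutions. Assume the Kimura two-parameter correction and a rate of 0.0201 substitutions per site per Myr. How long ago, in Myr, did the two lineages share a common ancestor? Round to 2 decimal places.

2.26

P = 102/1562 ≈ 0.065301 and Q = 30/1562 ≈ 0.019206.
Under the Kimura two-parameter model, d = −½ ln(1 − 2P − Q) − ¼ ln(1 − 2Q).
1 − 2P − Q = 0.850192, giving −½ ln(0.850192) = 0.081147.
1 − 2Q = 0.961588, giving −¼ ln(0.961588) = 0.009792.
d = 0.081147 + 0.009792 = 0.090939.
Under a molecular clock d = 2μt, so t = d/(2μ) = 0.090939 / (2 × 0.0201) = 2.26 Myr.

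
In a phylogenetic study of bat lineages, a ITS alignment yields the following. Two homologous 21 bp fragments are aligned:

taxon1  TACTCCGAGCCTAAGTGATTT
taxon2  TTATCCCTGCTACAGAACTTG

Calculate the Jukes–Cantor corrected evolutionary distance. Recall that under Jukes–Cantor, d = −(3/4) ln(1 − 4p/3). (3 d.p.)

0.899

The sequences differ at 11 of 21 sites, so p = 11/21 ≈ 0.52381.
d = −(3/4) ln(1 − 4p/3) = −0.75 ln(1 − 0.698413) = −0.75 ln(0.301587)
  = −0.75 × (-1.198697) = 0.899023 substitutions/site.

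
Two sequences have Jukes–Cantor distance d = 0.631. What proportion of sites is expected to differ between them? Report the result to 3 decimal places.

p = (3/4)(1 − e^(−4d/3)) = 0.75 × (1 − e^(-0.841333)) = 0.75 × (1 − 0.431135) = 0.426649.

0.427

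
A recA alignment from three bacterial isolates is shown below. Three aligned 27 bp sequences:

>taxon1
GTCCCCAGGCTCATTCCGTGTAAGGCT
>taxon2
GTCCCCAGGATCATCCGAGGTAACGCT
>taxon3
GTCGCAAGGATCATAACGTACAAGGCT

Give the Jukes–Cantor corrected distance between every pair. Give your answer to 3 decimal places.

taxon1–taxon2: 6/27 sites differ → p ≈ 0.222222, d = −0.75 ln(1 − 0.296296) = 0.263548 ≈ 0.264.
taxon1–taxon3: 7/27 sites differ → p ≈ 0.259259, d = −0.75 ln(1 − 0.345679) = 0.318118 ≈ 0.318.
taxon2–taxon3: 10/27 sites differ → p ≈ 0.37037, d = −0.75 ln(1 − 0.493827) = 0.510658 ≈ 0.511.

d(taxon1,taxon2) = 0.264, d(taxon1,taxon3) = 0.318, d(taxon2,taxon3) = 0.511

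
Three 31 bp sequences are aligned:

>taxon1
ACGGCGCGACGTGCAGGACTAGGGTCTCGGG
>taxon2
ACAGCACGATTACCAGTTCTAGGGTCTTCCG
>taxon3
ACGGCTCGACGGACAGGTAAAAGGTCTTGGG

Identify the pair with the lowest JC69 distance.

taxon1–taxon2: 11/31 differ, p = 0.355, d = 0.481.
taxon1–taxon3: 8/31 differ, p = 0.258, d = 0.316.
taxon2–taxon3: 12/31 differ, p = 0.387, d = 0.544.
The smallest distance is between taxon1 and taxon3.

taxon1 and taxon3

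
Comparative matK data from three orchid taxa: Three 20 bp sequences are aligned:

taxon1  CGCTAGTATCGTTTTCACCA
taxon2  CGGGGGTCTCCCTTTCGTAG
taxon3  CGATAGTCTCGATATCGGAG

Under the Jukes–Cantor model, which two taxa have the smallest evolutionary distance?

taxon1–taxon2: 10/20 differ, p = 0.500, d = 0.824.
taxon1–taxon3: 8/20 differ, p = 0.400, d = 0.572.
taxon2–taxon3: 7/20 differ, p = 0.350, d = 0.471.
The smallest distance is between taxon2 and taxon3.

taxon2 and taxon3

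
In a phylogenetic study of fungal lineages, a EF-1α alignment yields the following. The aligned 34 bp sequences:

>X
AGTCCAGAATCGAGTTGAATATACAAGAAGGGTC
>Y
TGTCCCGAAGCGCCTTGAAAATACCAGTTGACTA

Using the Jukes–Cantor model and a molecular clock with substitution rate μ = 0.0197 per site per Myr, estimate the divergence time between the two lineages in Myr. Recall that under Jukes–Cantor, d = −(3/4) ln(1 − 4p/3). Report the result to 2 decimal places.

12.11

The sequences differ at 12 of 34 sites, so p = 12/34 ≈ 0.352941.
d = −(3/4) ln(1 − 4p/3) = −0.75 ln(1 − 0.470588) = −0.75 ln(0.529412)
  = −0.75 × (-0.635988) = 0.476991 substitutions/site.
Under a molecular clock d = 2μt, so t = d/(2μ) = 0.476991 / (2 × 0.0197) = 12.11 Myr.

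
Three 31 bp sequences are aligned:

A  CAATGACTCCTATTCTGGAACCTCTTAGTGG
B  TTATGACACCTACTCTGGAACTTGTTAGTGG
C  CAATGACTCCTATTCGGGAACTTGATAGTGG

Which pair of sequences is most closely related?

A–B: 6/31 differ, p = 0.194, d = 0.224.
A–C: 4/31 differ, p = 0.129, d = 0.142.
B–C: 6/31 differ, p = 0.194, d = 0.224.
The smallest distance is between A and C.

A and C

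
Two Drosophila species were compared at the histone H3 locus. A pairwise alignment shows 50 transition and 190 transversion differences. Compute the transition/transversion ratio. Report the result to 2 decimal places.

R = 50/190 = 0.263157… ≈ 0.26 (to 2 d.p.).

0.26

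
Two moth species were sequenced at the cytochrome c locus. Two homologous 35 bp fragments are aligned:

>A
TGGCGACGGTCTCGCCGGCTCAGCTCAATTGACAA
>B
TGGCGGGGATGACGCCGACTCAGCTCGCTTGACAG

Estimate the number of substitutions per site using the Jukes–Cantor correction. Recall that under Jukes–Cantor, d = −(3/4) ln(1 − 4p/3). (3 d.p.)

The sequences differ at 9 of 35 sites (6, 7, 9, 11, 12, 18, 27, 28, 35), so p = 9/35 ≈ 0.257143.
d = −(3/4) ln(1 − 4p/3) = −0.75 ln(1 − 0.342857) = −0.75 ln(0.657143)
  = −0.75 × (-0.419854) = 0.314891 substitutions/site.

0.315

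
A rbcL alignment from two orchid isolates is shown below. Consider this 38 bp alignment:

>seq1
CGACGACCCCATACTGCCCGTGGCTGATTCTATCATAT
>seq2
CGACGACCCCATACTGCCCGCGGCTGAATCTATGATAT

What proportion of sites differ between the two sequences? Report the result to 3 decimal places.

The sequences differ at 3 of 38 positions (sites 21, 28, 34).
p = 3/38 = 0.078947… ≈ 0.079 (to 3 d.p.).

0.079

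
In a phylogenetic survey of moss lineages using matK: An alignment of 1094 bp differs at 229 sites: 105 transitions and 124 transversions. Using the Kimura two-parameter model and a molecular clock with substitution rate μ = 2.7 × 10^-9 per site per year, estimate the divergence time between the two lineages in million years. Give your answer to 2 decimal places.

45.63

P = 105/1094 ≈ 0.095978 and Q = 124/1094 ≈ 0.113346.
Under the Kimura two-parameter model, d = −½ ln(1 − 2P − Q) − ¼ ln(1 − 2Q).
1 − 2P − Q = 0.694698, giving −½ ln(0.694698) = 0.182139.
1 − 2Q = 0.773308, giving −¼ ln(0.773308) = 0.064269.
d = 0.182139 + 0.064269 = 0.246408.
Under a molecular clock d = 2μt, so t = d/(2μ) = 0.246408 / (2 × 2.7 × 10^-9) = 45.63 million years.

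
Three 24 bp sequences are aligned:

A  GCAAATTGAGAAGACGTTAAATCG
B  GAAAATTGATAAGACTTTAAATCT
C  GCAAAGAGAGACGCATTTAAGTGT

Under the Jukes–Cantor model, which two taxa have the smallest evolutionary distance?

A and B

A–B: 4/24 differ, p = 0.167, d = 0.188.
A–C: 9/24 differ, p = 0.375, d = 0.520.
B–C: 9/24 differ, p = 0.375, d = 0.520.
The smallest distance is between A and B.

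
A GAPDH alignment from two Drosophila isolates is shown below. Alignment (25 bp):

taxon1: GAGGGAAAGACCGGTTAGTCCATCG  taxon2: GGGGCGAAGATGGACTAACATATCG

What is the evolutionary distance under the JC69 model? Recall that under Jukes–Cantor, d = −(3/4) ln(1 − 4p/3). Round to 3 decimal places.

0.663

The sequences differ at 11 of 25 sites, so p = 11/25 = 0.44.
d = −(3/4) ln(1 − 4p/3) = −0.75 ln(1 − 0.586667) = −0.75 ln(0.413333)
  = −0.75 × (-0.883502) = 0.662627 substitutions/site.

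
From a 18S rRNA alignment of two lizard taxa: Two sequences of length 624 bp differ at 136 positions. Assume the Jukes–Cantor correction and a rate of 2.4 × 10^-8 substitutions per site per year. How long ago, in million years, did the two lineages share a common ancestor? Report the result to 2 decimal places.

p = 136/624 ≈ 0.217949.
d = −(3/4) ln(1 − 4p/3) = −0.75 ln(1 − 0.290599) = −0.75 ln(0.709401)
  = −0.75 × (-0.343334) = 0.257501 substitutions/site.
Under a molecular clock d = 2μt, so t = d/(2μ) = 0.257501 / (2 × 2.4 × 10^-8) = 5.36 million years.

5.36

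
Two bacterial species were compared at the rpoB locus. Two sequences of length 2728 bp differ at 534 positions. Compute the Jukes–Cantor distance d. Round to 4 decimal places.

0.2268

p = 534/2728 ≈ 0.195748.
d = −(3/4) ln(1 − 4p/3) = −0.75 ln(1 − 0.260997) = −0.75 ln(0.739003)
  = −0.75 × (-0.302453) = 0.226840 substitutions/site.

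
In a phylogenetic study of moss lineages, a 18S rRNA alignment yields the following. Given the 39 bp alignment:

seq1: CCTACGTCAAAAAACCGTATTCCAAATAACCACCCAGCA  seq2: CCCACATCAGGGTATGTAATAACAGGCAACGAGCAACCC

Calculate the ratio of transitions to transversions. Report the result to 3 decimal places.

Transitions are A↔G and C↔T; transversions are all other mismatches.
Transitions: 9. Transversions: 11.
R = 9/11 = 0.818181… ≈ 0.818 (to 3 d.p.).

0.818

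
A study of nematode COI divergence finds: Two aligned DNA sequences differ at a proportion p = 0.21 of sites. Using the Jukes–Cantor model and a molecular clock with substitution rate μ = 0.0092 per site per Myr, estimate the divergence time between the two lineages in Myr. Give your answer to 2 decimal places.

d = −(3/4) ln(1 − 4p/3) = −0.75 ln(1 − 0.28) = −0.75 ln(0.72)
  = −0.75 × (-0.328504) = 0.246378 substitutions/site.
Under a molecular clock d = 2μt, so t = d/(2μ) = 0.246378 / (2 × 0.0092) = 13.39 Myr.

13.39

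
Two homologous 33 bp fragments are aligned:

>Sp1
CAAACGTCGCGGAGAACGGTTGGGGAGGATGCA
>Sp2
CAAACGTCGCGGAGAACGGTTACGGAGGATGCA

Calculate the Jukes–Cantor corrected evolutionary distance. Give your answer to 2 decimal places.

0.06

The sequences differ at 2 of 33 sites (22, 23), so p = 2/33 ≈ 0.060606.
d = −(3/4) ln(1 − 4p/3) = −0.75 ln(1 − 0.080808) = −0.75 ln(0.919192)
  = −0.75 × (-0.084260) = 0.063195 substitutions/site.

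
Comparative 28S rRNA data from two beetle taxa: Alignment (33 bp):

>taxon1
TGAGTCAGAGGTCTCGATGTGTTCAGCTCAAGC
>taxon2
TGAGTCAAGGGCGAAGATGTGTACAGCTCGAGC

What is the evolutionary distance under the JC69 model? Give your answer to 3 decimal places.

The sequences differ at 8 of 33 sites (8, 9, 12, 13, 14, 15, 23, 30), so p = 8/33 ≈ 0.242424.
d = −(3/4) ln(1 − 4p/3) = −0.75 ln(1 − 0.323232) = −0.75 ln(0.676768)
  = −0.75 × (-0.390427) = 0.292820 substitutions/site.

0.293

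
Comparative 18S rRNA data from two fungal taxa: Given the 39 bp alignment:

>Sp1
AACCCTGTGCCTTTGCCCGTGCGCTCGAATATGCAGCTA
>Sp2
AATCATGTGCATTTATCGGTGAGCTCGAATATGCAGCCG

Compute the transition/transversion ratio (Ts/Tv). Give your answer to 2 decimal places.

1.25

Transitions are A↔G and C↔T; transversions are all other mismatches.
Transitions: 5. Transversions: 4.
R = 5/4 = 1.25.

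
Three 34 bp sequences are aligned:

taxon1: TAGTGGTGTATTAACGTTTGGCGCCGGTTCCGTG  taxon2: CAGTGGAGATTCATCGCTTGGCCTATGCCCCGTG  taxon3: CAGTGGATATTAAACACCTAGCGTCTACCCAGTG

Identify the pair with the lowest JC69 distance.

taxon1–taxon2: 13/34 differ, p = 0.382, d = 0.535.
taxon1–taxon3: 16/34 differ, p = 0.471, d = 0.741.
taxon2–taxon3: 10/34 differ, p = 0.294, d = 0.373.
The smallest distance is between taxon2 and taxon3.

taxon2 and taxon3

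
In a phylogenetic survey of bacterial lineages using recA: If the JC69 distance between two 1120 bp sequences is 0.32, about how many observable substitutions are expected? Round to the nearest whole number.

Invert JC69: p = (3/4)(1 − e^(−4d/3)) = 0.75 × (1 − e^(-0.426667)) = 0.75 × (1 − 0.652681) = 0.260489.
Expected differing sites = pL ≈ 0.260489 × 1120 = 291.74768 ≈ 292.

292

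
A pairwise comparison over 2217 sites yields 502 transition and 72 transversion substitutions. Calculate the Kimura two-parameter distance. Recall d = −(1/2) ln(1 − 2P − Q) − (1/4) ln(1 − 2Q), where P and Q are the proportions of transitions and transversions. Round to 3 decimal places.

0.349

P = 502/2217 ≈ 0.226432 and Q = 72/2217 ≈ 0.032476.
Under the Kimura two-parameter model, d = −½ ln(1 − 2P − Q) − ¼ ln(1 − 2Q).
1 − 2P − Q = 0.51466, giving −½ ln(0.51466) = 0.332124.
1 − 2Q = 0.935048, giving −¼ ln(0.935048) = 0.016789.
d = 0.332124 + 0.016789 = 0.348913.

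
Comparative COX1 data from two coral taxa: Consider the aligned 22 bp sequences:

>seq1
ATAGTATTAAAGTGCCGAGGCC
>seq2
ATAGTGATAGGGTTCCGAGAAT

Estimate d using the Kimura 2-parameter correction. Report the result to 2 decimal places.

0.53

Of 22 sites, 5 differences are transitions and 3 are transversions, so P = 5/22 ≈ 0.227273 and Q = 3/22 ≈ 0.136364.
Under the Kimura two-parameter model, d = −½ ln(1 − 2P − Q) − ¼ ln(1 − 2Q).
1 − 2P − Q = 0.40909, giving −½ ln(0.40909) = 0.446910.
1 − 2Q = 0.727272, giving −¼ ln(0.727272) = 0.079614.
d = 0.446910 + 0.079614 = 0.526524.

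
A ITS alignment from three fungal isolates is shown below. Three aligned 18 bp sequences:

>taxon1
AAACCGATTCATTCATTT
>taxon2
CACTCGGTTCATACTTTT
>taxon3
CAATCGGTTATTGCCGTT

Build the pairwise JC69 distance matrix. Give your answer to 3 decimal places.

d(taxon1,taxon2) = 0.441, d(taxon1,taxon3) = 0.673, d(taxon2,taxon3) = 0.441

taxon1–taxon2: 6/18 sites differ → p ≈ 0.333333, d = −0.75 ln(1 − 0.444444) = 0.440839 ≈ 0.441.
taxon1–taxon3: 8/18 sites differ → p ≈ 0.444444, d = −0.75 ln(1 − 0.592592) = 0.673455 ≈ 0.673.
taxon2–taxon3: 6/18 sites differ → p ≈ 0.333333, d = −0.75 ln(1 − 0.444444) = 0.440839 ≈ 0.441.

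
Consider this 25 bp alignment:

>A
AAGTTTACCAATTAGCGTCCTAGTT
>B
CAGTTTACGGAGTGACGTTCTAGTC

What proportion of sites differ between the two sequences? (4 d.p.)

0.3200

The sequences differ at 8 of 25 positions (sites 1, 9, 10, 12, 14, 15, 19, 25).
p = 8/25 = 0.3200.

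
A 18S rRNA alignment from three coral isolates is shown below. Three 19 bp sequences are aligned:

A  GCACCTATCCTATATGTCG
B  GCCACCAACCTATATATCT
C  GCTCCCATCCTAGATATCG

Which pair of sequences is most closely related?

A and C

A–B: 6/19 differ, p = 0.316, d = 0.410.
A–C: 4/19 differ, p = 0.211, d = 0.247.
B–C: 5/19 differ, p = 0.263, d = 0.324.
The smallest distance is between A and C.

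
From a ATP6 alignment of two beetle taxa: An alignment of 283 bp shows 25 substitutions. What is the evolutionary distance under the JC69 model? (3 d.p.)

p = 25/283 ≈ 0.088339.
d = −(3/4) ln(1 − 4p/3) = −0.75 ln(1 − 0.117785) = −0.75 ln(0.882215)
  = −0.75 × (-0.125319) = 0.093989 substitutions/site.

0.094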